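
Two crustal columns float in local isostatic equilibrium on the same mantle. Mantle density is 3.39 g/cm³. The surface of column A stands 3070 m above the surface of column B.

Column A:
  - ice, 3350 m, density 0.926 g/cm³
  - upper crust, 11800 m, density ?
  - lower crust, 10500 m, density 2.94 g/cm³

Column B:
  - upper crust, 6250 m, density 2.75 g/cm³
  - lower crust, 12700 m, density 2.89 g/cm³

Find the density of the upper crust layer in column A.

Take the compensation level at the base of the deeper column (depth z_c below the surface of column A) and equate Σ ρ_i t_i down to z_c; mantle fills any gap and the z_c terms cancel.
Column A: 3350×0.926 + 11800×ρ + 10500×2.94 + (z_c − 25650)×3.39
Column B: 3070×0 + 6250×2.75 + 12700×2.89 + (z_c − 3070 − 18950)×3.39
The z_c×3.39 term appears on both sides and cancels. Collect the known terms of each column as K = Σ(ρt)_known − 3.39 × (depth of known layers): K_A = 33972.1 − 3.39×25650 = −52981.4; K_B = 53890.5 − 3.39×(3070 + 18950) = −20757.3.
Balance: K_A + 11800×ρ = K_B, so ρ = (K_B − K_A)/11800 = 32224.1/11800 = 2.73 g/cm³.

2.73 g/cm³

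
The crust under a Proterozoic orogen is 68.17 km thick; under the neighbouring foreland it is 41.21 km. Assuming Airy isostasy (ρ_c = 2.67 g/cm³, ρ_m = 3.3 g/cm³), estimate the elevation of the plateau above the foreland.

5.15 km

Excess crust Δ = 68.17 km − 41.21 km = 26.96 km, split between elevation h and root r with h + r = Δ.
Airy balance ρ_c h = (ρ_m − ρ_c) r gives r = h ρ_c/(ρ_m − ρ_c), so h (1 + ρ_c/(ρ_m − ρ_c)) = Δ, i.e. h = Δ (ρ_m − ρ_c)/ρ_m.
h = 26.96 km × 0.63/3.3 = 5.15 km.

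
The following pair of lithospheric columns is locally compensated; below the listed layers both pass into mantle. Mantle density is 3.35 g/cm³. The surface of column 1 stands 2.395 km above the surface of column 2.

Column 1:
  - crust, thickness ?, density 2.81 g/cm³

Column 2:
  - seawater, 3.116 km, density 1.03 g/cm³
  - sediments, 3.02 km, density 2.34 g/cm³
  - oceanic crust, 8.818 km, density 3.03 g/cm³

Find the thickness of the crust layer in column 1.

Take the compensation level at the base of the deeper column (depth z_c below the surface of column 1) and equate Σ ρ_i t_i down to z_c; mantle fills any gap and the z_c terms cancel.
Column 1: x×2.81 + (z_c − 0 − x)×3.35
Column 2: 2.395×0 + 3.116×1.03 + 3.02×2.34 + 8.818×3.03 + (z_c − 2.395 − 14.954)×3.35
The z_c×3.35 term appears on both sides and cancels. Collect the known terms of each column as K = Σ(ρt)_known − 3.35 × (depth of known layers): K_1 = 0 − 3.35×0 = 0; K_2 = 36.99482 − 3.35×(2.395 + 14.954) = −21.12433.
Balance: K_1 − x×(3.35 − 2.81) = K_2, so x = (K_1 − K_2)/(3.35 − 2.81) = 21.1243/0.54 = 39.1 km.

39.1 km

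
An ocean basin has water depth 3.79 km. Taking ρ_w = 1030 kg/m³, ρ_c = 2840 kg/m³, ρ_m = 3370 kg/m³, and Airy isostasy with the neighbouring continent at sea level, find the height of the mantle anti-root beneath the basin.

Isostatic balance requires: replacing crust with seawater at the top is compensated by replacing crust with mantle at the base: d (ρ_c − ρ_w) = a (ρ_m − ρ_c).
a = d (ρ_c − ρ_w)/(ρ_m − ρ_c) = 3.79 km × 1810/530 = 12.9 km.

12.9 km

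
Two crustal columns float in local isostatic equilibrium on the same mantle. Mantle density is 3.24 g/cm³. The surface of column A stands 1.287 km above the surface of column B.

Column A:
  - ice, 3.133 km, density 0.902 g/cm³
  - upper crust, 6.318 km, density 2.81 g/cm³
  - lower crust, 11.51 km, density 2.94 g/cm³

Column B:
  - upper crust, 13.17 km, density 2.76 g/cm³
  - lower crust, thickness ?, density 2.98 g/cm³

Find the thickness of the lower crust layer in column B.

Take the compensation level at the base of the deeper column (depth z_c below the surface of column A) and equate Σ ρ_i t_i down to z_c; mantle fills any gap and the z_c terms cancel.
Column A: 3.133×0.902 + 6.318×2.81 + 11.51×2.94 + (z_c − 20.961)×3.24
Column B: 1.287×0 + 13.17×2.76 + x×2.98 + (z_c − 1.287 − 13.17 − x)×3.24
The z_c×3.24 term appears on both sides and cancels. Collect the known terms of each column as K = Σ(ρt)_known − 3.24 × (depth of known layers): K_A = 54.418946 − 3.24×20.961 = −13.494694; K_B = 36.3492 − 3.24×(1.287 + 13.17) = −10.49148.
Balance: K_A = K_B − x×(3.24 − 2.98), so x = (K_B − K_A)/(3.24 − 2.98) = 3.00321/0.26 = 11.6 km.

11.6 km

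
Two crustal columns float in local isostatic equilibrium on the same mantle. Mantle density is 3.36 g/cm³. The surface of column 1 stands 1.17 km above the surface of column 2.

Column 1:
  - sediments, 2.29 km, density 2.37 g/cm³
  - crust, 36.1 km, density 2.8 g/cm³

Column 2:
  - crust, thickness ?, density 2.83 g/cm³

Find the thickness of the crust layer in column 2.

35 km

Take the compensation level at the base of the deeper column (depth z_c below the surface of column 1) and equate Σ ρ_i t_i down to z_c; mantle fills any gap and the z_c terms cancel.
Column 1: 2.29×2.37 + 36.1×2.8 + (z_c − 38.39)×3.36
Column 2: 1.17×0 + x×2.83 + (z_c − 1.17 − 0 − x)×3.36
The z_c×3.36 term appears on both sides and cancels. Collect the known terms of each column as K = Σ(ρt)_known − 3.36 × (depth of known layers): K_1 = 106.5073 − 3.36×38.39 = −22.4831; K_2 = 0 − 3.36×(1.17 + 0) = −3.9312.
Balance: K_1 = K_2 − x×(3.36 − 2.83), so x = (K_2 − K_1)/(3.36 − 2.83) = 18.5519/0.53 = 35 km.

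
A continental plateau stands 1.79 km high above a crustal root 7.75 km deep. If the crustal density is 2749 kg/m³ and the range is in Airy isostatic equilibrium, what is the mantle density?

3380 kg/m³

Airy balance: ρ_c h = (ρ_m − ρ_c) r → ρ_m = ρ_c (1 + h/r).
ρ_m = 2749 × (1 + 1.79 km/7.75 km) = 3380 kg/m³.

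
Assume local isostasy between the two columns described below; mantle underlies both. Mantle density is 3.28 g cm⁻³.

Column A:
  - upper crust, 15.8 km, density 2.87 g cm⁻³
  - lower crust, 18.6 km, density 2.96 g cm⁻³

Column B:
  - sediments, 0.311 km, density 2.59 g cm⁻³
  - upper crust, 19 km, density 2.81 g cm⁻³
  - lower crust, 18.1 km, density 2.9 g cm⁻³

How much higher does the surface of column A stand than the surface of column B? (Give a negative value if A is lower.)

−1.1 km

For any compensation level in the mantle, the mantle terms cancel and isostasy reduces to e = (Σt_A − Σt_B) − (Σ(ρt)_A − Σ(ρt)_B) / ρ_m.
Σt_A = 34.4 km; Σt_B = 37.411 km; Σ(ρt)_A = 100.402; Σ(ρt)_B = 106.68549 (in km·g cm⁻³).
e = (34.4 − 37.411) − (100.402 − 106.68549) / 3.28 = −1.1 km.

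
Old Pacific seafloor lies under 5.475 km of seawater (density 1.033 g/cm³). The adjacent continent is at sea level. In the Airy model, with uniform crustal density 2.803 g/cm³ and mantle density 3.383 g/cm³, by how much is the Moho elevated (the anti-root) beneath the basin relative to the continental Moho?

16.7 km

In Airy isostatic equilibrium: replacing crust with seawater at the top is compensated by replacing crust with mantle at the base: d (ρ_c − ρ_w) = a (ρ_m − ρ_c).
a = d (ρ_c − ρ_w)/(ρ_m − ρ_c) = 5.475 km × 1.77/0.58 = 16.7 km.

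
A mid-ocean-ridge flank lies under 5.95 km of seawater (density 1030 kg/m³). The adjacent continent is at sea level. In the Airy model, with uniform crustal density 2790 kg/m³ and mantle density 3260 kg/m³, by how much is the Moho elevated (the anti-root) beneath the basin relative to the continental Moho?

22.3 km

Balancing pressure at the compensation depth: replacing crust with seawater at the top is compensated by replacing crust with mantle at the base: d (ρ_c − ρ_w) = a (ρ_m − ρ_c).
a = d (ρ_c − ρ_w)/(ρ_m − ρ_c) = 5.95 km × 1760/470 = 22.3 km.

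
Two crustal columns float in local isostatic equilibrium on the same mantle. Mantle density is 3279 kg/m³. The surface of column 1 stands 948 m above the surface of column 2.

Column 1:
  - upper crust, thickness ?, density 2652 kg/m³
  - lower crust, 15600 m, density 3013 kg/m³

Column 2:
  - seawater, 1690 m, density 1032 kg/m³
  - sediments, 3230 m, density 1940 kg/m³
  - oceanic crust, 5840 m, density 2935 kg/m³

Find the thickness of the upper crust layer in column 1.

Take the compensation level at the base of the deeper column (depth z_c below the surface of column 1) and equate Σ ρ_i t_i down to z_c; mantle fills any gap and the z_c terms cancel.
Column 1: x×2652 + 15600×3013 + (z_c − 15600 − x)×3279
Column 2: 948×0 + 1690×1032 + 3230×1940 + 5840×2935 + (z_c − 948 − 10760)×3279
The z_c×3279 term appears on both sides and cancels. Collect the known terms of each column as K = Σ(ρt)_known − 3279 × (depth of known layers): K_1 = 47002800 − 3279×15600 = −4149600; K_2 = 25150680 − 3279×(948 + 10760) = −13239852.
Balance: K_1 − x×(3279 − 2652) = K_2, so x = (K_1 − K_2)/(3279 − 2652) = 9090250/627 = 14500 m.

14500 m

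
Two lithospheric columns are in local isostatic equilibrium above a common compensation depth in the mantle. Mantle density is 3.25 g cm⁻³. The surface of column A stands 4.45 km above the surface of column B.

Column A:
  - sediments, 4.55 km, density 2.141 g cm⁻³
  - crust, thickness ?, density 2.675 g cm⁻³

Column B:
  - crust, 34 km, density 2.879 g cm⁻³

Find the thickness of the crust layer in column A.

Take the compensation level at the base of the deeper column (depth z_c below the surface of column A) and equate Σ ρ_i t_i down to z_c; mantle fills any gap and the z_c terms cancel.
Column A: 4.55×2.141 + x×2.675 + (z_c − 4.55 − x)×3.25
Column B: 4.45×0 + 34×2.879 + (z_c − 4.45 − 34)×3.25
The z_c×3.25 term appears on both sides and cancels. Collect the known terms of each column as K = Σ(ρt)_known − 3.25 × (depth of known layers): K_A = 9.74155 − 3.25×4.55 = −5.04595; K_B = 97.886 − 3.25×(4.45 + 34) = −27.0765.
Balance: K_A − x×(3.25 − 2.675) = K_B, so x = (K_A − K_B)/(3.25 − 2.675) = 22.0305/0.575 = 38.3 km.

38.3 km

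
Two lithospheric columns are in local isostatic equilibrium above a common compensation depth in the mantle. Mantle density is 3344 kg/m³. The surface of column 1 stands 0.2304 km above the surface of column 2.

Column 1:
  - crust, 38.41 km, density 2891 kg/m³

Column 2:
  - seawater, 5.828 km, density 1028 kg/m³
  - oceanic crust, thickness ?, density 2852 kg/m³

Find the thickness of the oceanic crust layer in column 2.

6.37 km

Take the compensation level at the base of the deeper column (depth z_c below the surface of column 1) and equate Σ ρ_i t_i down to z_c; mantle fills any gap and the z_c terms cancel.
Column 1: 38.41×2891 + (z_c − 38.41)×3344
Column 2: 0.2304×0 + 5.828×1028 + x×2852 + (z_c − 0.2304 − 5.828 − x)×3344
The z_c×3344 term appears on both sides and cancels. Collect the known terms of each column as K = Σ(ρt)_known − 3344 × (depth of known layers): K_1 = 111043.31 − 3344×38.41 = −17399.73; K_2 = 5991.184 − 3344×(0.2304 + 5.828) = −14268.1056.
Balance: K_1 = K_2 − x×(3344 − 2852), so x = (K_2 − K_1)/(3344 − 2852) = 3131.62/492 = 6.37 km.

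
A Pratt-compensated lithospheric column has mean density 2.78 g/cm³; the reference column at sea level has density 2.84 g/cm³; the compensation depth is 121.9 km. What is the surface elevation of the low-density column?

ρ_ref D = ρ (D + h) → h = D (ρ_ref − ρ)/ρ.
h = 121.9 km × (2.84 − 2.78)/2.78 = 2.63 km.

2.63 km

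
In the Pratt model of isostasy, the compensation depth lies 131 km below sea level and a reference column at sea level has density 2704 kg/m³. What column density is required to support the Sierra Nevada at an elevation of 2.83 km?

Pratt balance: ρ_ref D = ρ (D + h).
ρ = ρ_ref D/(D + h) = 2704 × 131 km/(131 km + 2.83 km) = 2650 kg/m³.

2650 kg/m³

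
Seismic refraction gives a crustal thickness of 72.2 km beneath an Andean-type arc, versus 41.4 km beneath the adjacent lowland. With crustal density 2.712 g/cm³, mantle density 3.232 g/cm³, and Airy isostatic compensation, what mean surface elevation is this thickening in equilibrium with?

4.96 km

Excess crust Δ = 72.2 km − 41.4 km = 30.8 km, split between elevation h and root r with h + r = Δ.
Airy balance ρ_c h = (ρ_m − ρ_c) r gives r = h ρ_c/(ρ_m − ρ_c), so h (1 + ρ_c/(ρ_m − ρ_c)) = Δ, i.e. h = Δ (ρ_m − ρ_c)/ρ_m.
h = 30.8 km × 0.52/3.232 = 4.96 km.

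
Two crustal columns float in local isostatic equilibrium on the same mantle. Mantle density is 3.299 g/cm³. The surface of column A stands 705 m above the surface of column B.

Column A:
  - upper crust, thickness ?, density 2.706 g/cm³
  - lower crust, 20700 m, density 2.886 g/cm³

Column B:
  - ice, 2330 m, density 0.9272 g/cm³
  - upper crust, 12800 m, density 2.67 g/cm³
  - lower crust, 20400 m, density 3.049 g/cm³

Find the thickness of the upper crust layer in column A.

Take the compensation level at the base of the deeper column (depth z_c below the surface of column A) and equate Σ ρ_i t_i down to z_c; mantle fills any gap and the z_c terms cancel.
Column A: x×2.706 + 20700×2.886 + (z_c − 20700 − x)×3.299
Column B: 705×0 + 2330×0.9272 + 12800×2.67 + 20400×3.049 + (z_c − 705 − 35530)×3.299
The z_c×3.299 term appears on both sides and cancels. Collect the known terms of each column as K = Σ(ρt)_known − 3.299 × (depth of known layers): K_A = 59740.2 − 3.299×20700 = −8549.1; K_B = 98535.976 − 3.299×(705 + 35530) = −21003.289.
Balance: K_A − x×(3.299 − 2.706) = K_B, so x = (K_A − K_B)/(3.299 − 2.706) = 12454.2/0.593 = 21000 m.

21000 m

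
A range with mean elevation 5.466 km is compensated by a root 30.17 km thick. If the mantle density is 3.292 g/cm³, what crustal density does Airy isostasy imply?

ρ_c h = (ρ_m − ρ_c) r → ρ_c (h + r) = ρ_m r → ρ_c = ρ_m r / (h + r).
ρ_c = 3.292 × 30.17 km / (5.466 km + 30.17 km) = 2.79 g/cm³.

2.79 g/cm³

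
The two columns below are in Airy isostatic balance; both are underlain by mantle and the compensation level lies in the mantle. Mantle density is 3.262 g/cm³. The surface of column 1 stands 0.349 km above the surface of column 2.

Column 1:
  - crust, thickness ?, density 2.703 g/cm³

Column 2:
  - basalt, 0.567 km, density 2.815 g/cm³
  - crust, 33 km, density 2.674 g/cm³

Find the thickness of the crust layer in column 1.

37.2 km

Take the compensation level at the base of the deeper column (depth z_c below the surface of column 1) and equate Σ ρ_i t_i down to z_c; mantle fills any gap and the z_c terms cancel.
Column 1: x×2.703 + (z_c − 0 − x)×3.262
Column 2: 0.349×0 + 0.567×2.815 + 33×2.674 + (z_c − 0.349 − 33.567)×3.262
The z_c×3.262 term appears on both sides and cancels. Collect the known terms of each column as K = Σ(ρt)_known − 3.262 × (depth of known layers): K_1 = 0 − 3.262×0 = 0; K_2 = 89.838105 − 3.262×(0.349 + 33.567) = −20.795887.
Balance: K_1 − x×(3.262 − 2.703) = K_2, so x = (K_1 − K_2)/(3.262 − 2.703) = 20.7959/0.559 = 37.2 km.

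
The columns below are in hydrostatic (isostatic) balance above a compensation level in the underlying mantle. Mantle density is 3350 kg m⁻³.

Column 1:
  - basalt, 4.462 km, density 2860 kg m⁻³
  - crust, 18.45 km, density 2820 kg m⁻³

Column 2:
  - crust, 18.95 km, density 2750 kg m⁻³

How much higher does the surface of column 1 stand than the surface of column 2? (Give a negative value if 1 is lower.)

For any compensation level in the mantle, the mantle terms cancel and isostasy reduces to e = (Σt_1 − Σt_2) − (Σ(ρt)_1 − Σ(ρt)_2) / ρ_m.
Σt_1 = 22.912 km; Σt_2 = 18.95 km; Σ(ρt)_1 = 64790.32; Σ(ρt)_2 = 52112.5 (in km·kg m⁻³).
e = (22.912 − 18.95) − (64790.32 − 52112.5) / 3350 = 0.178 km.

0.178 km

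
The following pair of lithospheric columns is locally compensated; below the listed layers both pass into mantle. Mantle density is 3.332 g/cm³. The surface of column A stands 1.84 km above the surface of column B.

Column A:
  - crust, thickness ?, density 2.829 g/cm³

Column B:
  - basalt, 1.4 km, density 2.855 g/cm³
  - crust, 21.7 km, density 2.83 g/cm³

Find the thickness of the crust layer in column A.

Take the compensation level at the base of the deeper column (depth z_c below the surface of column A) and equate Σ ρ_i t_i down to z_c; mantle fills any gap and the z_c terms cancel.
Column A: x×2.829 + (z_c − 0 − x)×3.332
Column B: 1.84×0 + 1.4×2.855 + 21.7×2.83 + (z_c − 1.84 − 23.1)×3.332
The z_c×3.332 term appears on both sides and cancels. Collect the known terms of each column as K = Σ(ρt)_known − 3.332 × (depth of known layers): K_A = 0 − 3.332×0 = 0; K_B = 65.408 − 3.332×(1.84 + 23.1) = −17.69208.
Balance: K_A − x×(3.332 − 2.829) = K_B, so x = (K_A − K_B)/(3.332 − 2.829) = 17.6921/0.503 = 35.2 km.

35.2 km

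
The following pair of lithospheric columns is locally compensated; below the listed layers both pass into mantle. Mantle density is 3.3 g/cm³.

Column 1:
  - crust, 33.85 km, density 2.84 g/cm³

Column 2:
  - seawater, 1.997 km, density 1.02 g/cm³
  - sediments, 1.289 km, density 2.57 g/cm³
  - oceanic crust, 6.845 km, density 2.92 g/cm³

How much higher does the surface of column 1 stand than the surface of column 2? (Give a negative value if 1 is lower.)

2.27 km

For any compensation level in the mantle, the mantle terms cancel and isostasy reduces to e = (Σt_1 − Σt_2) − (Σ(ρt)_1 − Σ(ρt)_2) / ρ_m.
Σt_1 = 33.85 km; Σt_2 = 10.131 km; Σ(ρt)_1 = 96.134; Σ(ρt)_2 = 25.33707 (in km·g/cm³).
e = (33.85 − 10.131) − (96.134 − 25.33707) / 3.3 = 2.27 km.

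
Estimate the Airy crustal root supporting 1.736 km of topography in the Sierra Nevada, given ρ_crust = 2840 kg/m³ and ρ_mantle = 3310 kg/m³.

By Archimedes' principle applied to the lithosphere: the weight of the topography is balanced by the buoyancy of the root, ρ_c h = (ρ_m − ρ_c) r.
r = h · ρ_c / (ρ_m − ρ_c) = 1.736 km × 2840 / (3310 − 2840) = 10.5 km.

10.5 km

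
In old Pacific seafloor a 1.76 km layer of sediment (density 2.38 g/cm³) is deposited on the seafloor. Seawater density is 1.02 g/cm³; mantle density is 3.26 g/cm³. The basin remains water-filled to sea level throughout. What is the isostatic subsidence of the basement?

1.07 km

Submarine loading: the sediment displaces seawater, and the subsidence is in turn flooded, so s (ρ_m − ρ_w) = t (ρ_sed − ρ_w).
s = 1.76 km × (2.38 − 1.02) / (3.26 − 1.02) = 1.07 km.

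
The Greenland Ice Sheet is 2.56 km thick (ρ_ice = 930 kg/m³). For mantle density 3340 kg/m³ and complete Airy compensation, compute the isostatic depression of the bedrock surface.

For local isostatic compensation: the ice load ρ_ice t is balanced by mantle displaced below, ρ_m s.
s = t ρ_ice / ρ_m = 2.56 km × 930/3340 = 0.713 km.

0.713 km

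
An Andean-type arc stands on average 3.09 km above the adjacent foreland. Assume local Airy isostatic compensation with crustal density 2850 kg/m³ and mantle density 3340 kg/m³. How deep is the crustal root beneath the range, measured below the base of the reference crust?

18 km

Equating mass per unit area of the two columns: the weight of the topography is balanced by the buoyancy of the root, ρ_c h = (ρ_m − ρ_c) r.
r = h · ρ_c / (ρ_m − ρ_c) = 3.09 km × 2850 / (3340 − 2850) = 18 km.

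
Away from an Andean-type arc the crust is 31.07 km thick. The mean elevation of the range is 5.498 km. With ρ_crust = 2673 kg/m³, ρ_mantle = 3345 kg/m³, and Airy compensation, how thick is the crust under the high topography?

58.4 km

Root depth r = h ρ_c / (ρ_m − ρ_c) = 5.498 km × 2673 / 672 = 21.87 km.
Total thickness = T + h + r = 31.07 km + 5.498 km + 21.87 km = 58.4 km.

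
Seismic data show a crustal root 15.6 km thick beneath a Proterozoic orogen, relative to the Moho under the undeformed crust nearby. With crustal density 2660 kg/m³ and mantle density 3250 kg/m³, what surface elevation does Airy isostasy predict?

In Airy isostatic equilibrium: ρ_c h = (ρ_m − ρ_c) r.
h = r (ρ_m − ρ_c) / ρ_c = 15.6 km × (3250 − 2660) / 2660 = 3.46 km.

3.46 km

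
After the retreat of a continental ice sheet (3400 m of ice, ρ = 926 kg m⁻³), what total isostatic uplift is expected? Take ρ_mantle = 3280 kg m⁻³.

Removing the load lets mantle flow back in; uplift u satisfies ρ_ice t = ρ_m u.
u = t ρ_ice/ρ_m = 3400 m × 926/3280 = 960 m.

960 m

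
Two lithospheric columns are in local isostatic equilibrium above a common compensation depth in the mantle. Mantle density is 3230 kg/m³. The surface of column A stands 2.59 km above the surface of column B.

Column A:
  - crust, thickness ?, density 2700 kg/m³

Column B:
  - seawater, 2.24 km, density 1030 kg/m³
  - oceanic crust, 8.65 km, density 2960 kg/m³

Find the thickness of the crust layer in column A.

Take the compensation level at the base of the deeper column (depth z_c below the surface of column A) and equate Σ ρ_i t_i down to z_c; mantle fills any gap and the z_c terms cancel.
Column A: x×2700 + (z_c − 0 − x)×3230
Column B: 2.59×0 + 2.24×1030 + 8.65×2960 + (z_c − 2.59 − 10.89)×3230
The z_c×3230 term appears on both sides and cancels. Collect the known terms of each column as K = Σ(ρt)_known − 3230 × (depth of known layers): K_A = 0 − 3230×0 = 0; K_B = 27911.2 − 3230×(2.59 + 10.89) = −15629.2.
Balance: K_A − x×(3230 − 2700) = K_B, so x = (K_A − K_B)/(3230 − 2700) = 15629.2/530 = 29.5 km.

29.5 km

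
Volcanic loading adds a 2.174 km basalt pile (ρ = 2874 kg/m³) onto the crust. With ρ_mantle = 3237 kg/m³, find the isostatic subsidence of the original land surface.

Subaerial loading: s = t ρ_load / ρ_m.
s = 2.174 km × 2874/3237 = 1.93 km.

1.93 km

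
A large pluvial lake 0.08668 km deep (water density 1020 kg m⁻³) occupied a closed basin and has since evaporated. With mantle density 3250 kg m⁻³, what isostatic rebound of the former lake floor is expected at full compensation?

0.0272 km

u = d ρ_w/ρ_m = 0.08668 km × 1020/3250 = 0.0272 km.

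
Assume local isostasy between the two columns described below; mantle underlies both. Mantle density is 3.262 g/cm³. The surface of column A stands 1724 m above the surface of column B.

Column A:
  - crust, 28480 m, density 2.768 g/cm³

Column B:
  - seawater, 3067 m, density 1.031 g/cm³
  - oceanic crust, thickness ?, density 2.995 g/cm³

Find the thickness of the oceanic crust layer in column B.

6000 m

Take the compensation level at the base of the deeper column (depth z_c below the surface of column A) and equate Σ ρ_i t_i down to z_c; mantle fills any gap and the z_c terms cancel.
Column A: 28480×2.768 + (z_c − 28480)×3.262
Column B: 1724×0 + 3067×1.031 + x×2.995 + (z_c − 1724 − 3067 − x)×3.262
The z_c×3.262 term appears on both sides and cancels. Collect the known terms of each column as K = Σ(ρt)_known − 3.262 × (depth of known layers): K_A = 78832.64 − 3.262×28480 = −14069.12; K_B = 3162.077 − 3.262×(1724 + 3067) = −12466.165.
Balance: K_A = K_B − x×(3.262 − 2.995), so x = (K_B − K_A)/(3.262 − 2.995) = 1602.95/0.267 = 6000 m.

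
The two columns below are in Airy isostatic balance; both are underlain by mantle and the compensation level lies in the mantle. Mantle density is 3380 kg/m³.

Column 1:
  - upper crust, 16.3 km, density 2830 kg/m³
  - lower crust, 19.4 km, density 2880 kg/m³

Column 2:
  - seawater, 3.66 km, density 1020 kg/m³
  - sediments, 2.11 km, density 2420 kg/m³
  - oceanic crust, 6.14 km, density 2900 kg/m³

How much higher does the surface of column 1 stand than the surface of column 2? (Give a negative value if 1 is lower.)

1.5 km

For any compensation level in the mantle, the mantle terms cancel and isostasy reduces to e = (Σt_1 − Σt_2) − (Σ(ρt)_1 − Σ(ρt)_2) / ρ_m.
Σt_1 = 35.7 km; Σt_2 = 11.91 km; Σ(ρt)_1 = 102001; Σ(ρt)_2 = 26645.4 (in km·kg/m³).
e = (35.7 − 11.91) − (102001 − 26645.4) / 3380 = 1.5 km.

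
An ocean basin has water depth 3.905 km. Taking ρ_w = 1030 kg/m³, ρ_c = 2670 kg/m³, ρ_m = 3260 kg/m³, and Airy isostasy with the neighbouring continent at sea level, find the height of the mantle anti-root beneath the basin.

10.9 km

For local isostatic compensation: replacing crust with seawater at the top is compensated by replacing crust with mantle at the base: d (ρ_c − ρ_w) = a (ρ_m − ρ_c).
a = d (ρ_c − ρ_w)/(ρ_m − ρ_c) = 3.905 km × 1640/590 = 10.9 km.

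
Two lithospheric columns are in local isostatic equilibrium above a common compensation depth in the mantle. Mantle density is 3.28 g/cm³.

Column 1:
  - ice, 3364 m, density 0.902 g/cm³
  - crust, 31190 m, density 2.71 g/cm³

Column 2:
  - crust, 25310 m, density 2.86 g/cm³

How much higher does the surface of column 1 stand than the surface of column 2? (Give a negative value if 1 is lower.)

For any compensation level in the mantle, the mantle terms cancel and isostasy reduces to e = (Σt_1 − Σt_2) − (Σ(ρt)_1 − Σ(ρt)_2) / ρ_m.
Σt_1 = 34554 m; Σt_2 = 25310 m; Σ(ρt)_1 = 87559.228; Σ(ρt)_2 = 72386.6 (in m·g/cm³).
e = (34554 − 25310) − (87559.228 − 72386.6) / 3.28 = 4620 m.

4620 m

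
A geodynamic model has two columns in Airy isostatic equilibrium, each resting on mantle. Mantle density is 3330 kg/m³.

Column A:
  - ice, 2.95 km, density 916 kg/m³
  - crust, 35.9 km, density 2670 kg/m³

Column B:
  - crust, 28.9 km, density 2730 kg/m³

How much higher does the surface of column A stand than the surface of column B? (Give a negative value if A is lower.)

4.05 km

For any compensation level in the mantle, the mantle terms cancel and isostasy reduces to e = (Σt_A − Σt_B) − (Σ(ρt)_A − Σ(ρt)_B) / ρ_m.
Σt_A = 38.85 km; Σt_B = 28.9 km; Σ(ρt)_A = 98555.2; Σ(ρt)_B = 78897 (in km·kg/m³).
e = (38.85 − 28.9) − (98555.2 − 78897) / 3330 = 4.05 km.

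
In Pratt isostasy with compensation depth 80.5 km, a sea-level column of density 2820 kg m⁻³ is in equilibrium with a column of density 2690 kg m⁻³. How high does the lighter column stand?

3.89 km

ρ_ref D = ρ (D + h) → h = D (ρ_ref − ρ)/ρ.
h = 80.5 km × (2820 − 2690)/2690 = 3.89 km.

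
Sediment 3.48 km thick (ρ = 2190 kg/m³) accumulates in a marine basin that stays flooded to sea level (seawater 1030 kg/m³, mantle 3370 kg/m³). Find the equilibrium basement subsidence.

Submarine loading: the sediment displaces seawater, and the subsidence is in turn flooded, so s (ρ_m − ρ_w) = t (ρ_sed − ρ_w).
s = 3.48 km × (2190 − 1030) / (3370 − 1030) = 1.73 km.

1.73 km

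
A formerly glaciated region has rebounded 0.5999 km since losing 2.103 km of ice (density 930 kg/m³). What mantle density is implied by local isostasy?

ρ_m = ρ_ice t / u = 930 × 2.103 km/0.5999 km = 3260 kg/m³.

3260 kg/m³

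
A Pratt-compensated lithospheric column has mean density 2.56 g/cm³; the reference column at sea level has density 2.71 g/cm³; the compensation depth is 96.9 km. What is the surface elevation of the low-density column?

5.68 km

ρ_ref D = ρ (D + h) → h = D (ρ_ref − ρ)/ρ.
h = 96.9 km × (2.71 − 2.56)/2.56 = 5.68 km.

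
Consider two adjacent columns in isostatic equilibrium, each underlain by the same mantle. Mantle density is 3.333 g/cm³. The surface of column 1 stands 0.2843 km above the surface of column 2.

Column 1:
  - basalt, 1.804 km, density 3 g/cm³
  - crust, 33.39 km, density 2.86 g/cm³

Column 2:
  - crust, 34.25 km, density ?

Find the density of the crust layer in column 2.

Take the compensation level at the base of the deeper column (depth z_c below the surface of column 1) and equate Σ ρ_i t_i down to z_c; mantle fills any gap and the z_c terms cancel.
Column 1: 1.804×3 + 33.39×2.86 + (z_c − 35.194)×3.333
Column 2: 0.2843×0 + 34.25×ρ + (z_c − 0.2843 − 34.25)×3.333
The z_c×3.333 term appears on both sides and cancels. Collect the known terms of each column as K = Σ(ρt)_known − 3.333 × (depth of known layers): K_1 = 100.9074 − 3.333×35.194 = −16.394202; K_2 = 0 − 3.333×(0.2843 + 34.25) = −115.102822.
Balance: K_1 = K_2 + 34.25×ρ, so ρ = (K_1 − K_2)/34.25 = 98.7086/34.25 = 2.88 g/cm³.

2.88 g/cm³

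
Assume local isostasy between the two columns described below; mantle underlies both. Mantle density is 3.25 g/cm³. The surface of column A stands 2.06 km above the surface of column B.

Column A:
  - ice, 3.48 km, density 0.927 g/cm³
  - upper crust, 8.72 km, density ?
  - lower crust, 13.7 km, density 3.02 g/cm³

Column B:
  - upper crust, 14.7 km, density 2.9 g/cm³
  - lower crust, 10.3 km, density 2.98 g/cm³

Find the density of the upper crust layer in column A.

Take the compensation level at the base of the deeper column (depth z_c below the surface of column A) and equate Σ ρ_i t_i down to z_c; mantle fills any gap and the z_c terms cancel.
Column A: 3.48×0.927 + 8.72×ρ + 13.7×3.02 + (z_c − 25.9)×3.25
Column B: 2.06×0 + 14.7×2.9 + 10.3×2.98 + (z_c − 2.06 − 25)×3.25
The z_c×3.25 term appears on both sides and cancels. Collect the known terms of each column as K = Σ(ρt)_known − 3.25 × (depth of known layers): K_A = 44.59996 − 3.25×25.9 = −39.57504; K_B = 73.324 − 3.25×(2.06 + 25) = −14.621.
Balance: K_A + 8.72×ρ = K_B, so ρ = (K_B − K_A)/8.72 = 24.954/8.72 = 2.86 g/cm³.

2.86 g/cm³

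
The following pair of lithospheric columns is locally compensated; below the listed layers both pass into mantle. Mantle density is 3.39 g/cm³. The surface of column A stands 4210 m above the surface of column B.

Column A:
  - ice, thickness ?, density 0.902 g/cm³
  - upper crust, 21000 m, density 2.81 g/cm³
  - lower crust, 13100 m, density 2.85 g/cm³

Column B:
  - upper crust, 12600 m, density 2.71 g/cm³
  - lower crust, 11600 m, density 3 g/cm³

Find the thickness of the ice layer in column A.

Take the compensation level at the base of the deeper column (depth z_c below the surface of column A) and equate Σ ρ_i t_i down to z_c; mantle fills any gap and the z_c terms cancel.
Column A: x×0.902 + 21000×2.81 + 13100×2.85 + (z_c − 34100 − x)×3.39
Column B: 4210×0 + 12600×2.71 + 11600×3 + (z_c − 4210 − 24200)×3.39
The z_c×3.39 term appears on both sides and cancels. Collect the known terms of each column as K = Σ(ρt)_known − 3.39 × (depth of known layers): K_A = 96345 − 3.39×34100 = −19254; K_B = 68946 − 3.39×(4210 + 24200) = −27363.9.
Balance: K_A − x×(3.39 − 0.902) = K_B, so x = (K_A − K_B)/(3.39 − 0.902) = 8109.9/2.488 = 3260 m.

3260 m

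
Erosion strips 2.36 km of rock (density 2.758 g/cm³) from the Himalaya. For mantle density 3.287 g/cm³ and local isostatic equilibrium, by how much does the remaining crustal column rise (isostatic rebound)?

Unloading: uplift u = e ρ_c/ρ_m = 2.36 km × 2.758/3.287 = 1.98 km.

1.98 km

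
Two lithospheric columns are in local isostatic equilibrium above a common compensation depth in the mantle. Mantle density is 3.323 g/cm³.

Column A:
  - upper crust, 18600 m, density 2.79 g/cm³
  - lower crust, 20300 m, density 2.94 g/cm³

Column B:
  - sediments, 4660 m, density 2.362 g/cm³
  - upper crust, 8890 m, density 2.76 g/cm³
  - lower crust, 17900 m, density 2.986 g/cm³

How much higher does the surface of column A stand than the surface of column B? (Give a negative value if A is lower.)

For any compensation level in the mantle, the mantle terms cancel and isostasy reduces to e = (Σt_A − Σt_B) − (Σ(ρt)_A − Σ(ρt)_B) / ρ_m.
Σt_A = 38900 m; Σt_B = 31450 m; Σ(ρt)_A = 111576; Σ(ρt)_B = 88992.72 (in m·g/cm³).
e = (38900 − 31450) − (111576 − 88992.72) / 3.323 = 654 m.

654 m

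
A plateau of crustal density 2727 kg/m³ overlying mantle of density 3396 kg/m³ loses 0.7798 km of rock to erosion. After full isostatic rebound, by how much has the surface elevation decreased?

0.154 km

Rebound u = e ρ_c/ρ_m = 0.7798 km × 2727/3396 = 0.6262 km.
Net surface drop = e − u = 0.7798 km − 0.6262 km = e (ρ_m − ρ_c)/ρ_m = 0.154 km.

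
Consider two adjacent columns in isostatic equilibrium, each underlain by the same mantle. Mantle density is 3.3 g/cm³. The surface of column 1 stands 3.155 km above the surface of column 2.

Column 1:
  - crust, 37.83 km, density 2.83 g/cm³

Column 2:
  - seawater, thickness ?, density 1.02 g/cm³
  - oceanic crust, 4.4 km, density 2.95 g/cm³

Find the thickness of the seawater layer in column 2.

Take the compensation level at the base of the deeper column (depth z_c below the surface of column 1) and equate Σ ρ_i t_i down to z_c; mantle fills any gap and the z_c terms cancel.
Column 1: 37.83×2.83 + (z_c − 37.83)×3.3
Column 2: 3.155×0 + x×1.02 + 4.4×2.95 + (z_c − 3.155 − 4.4 − x)×3.3
The z_c×3.3 term appears on both sides and cancels. Collect the known terms of each column as K = Σ(ρt)_known − 3.3 × (depth of known layers): K_1 = 107.0589 − 3.3×37.83 = −17.7801; K_2 = 12.98 − 3.3×(3.155 + 4.4) = −11.9515.
Balance: K_1 = K_2 − x×(3.3 − 1.02), so x = (K_2 − K_1)/(3.3 − 1.02) = 5.8286/2.28 = 2.56 km.

2.56 km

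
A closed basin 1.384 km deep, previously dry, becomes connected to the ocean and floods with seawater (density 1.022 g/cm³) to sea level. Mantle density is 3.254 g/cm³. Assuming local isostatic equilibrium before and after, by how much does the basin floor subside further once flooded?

After flooding the water column is d + s deep. Its weight must equal the weight of mantle displaced by the extra subsidence s: (d + s) ρ_w = s ρ_m.
s = d ρ_w / (ρ_m − ρ_w) = 1.384 km × 1.022/(3.254 − 1.022) = 0.634 km.

0.634 km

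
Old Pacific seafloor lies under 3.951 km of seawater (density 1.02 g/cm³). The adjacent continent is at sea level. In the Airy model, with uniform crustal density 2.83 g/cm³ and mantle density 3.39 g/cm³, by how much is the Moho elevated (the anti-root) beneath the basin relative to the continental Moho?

Equating mass per unit area of the two columns: replacing crust with seawater at the top is compensated by replacing crust with mantle at the base: d (ρ_c − ρ_w) = a (ρ_m − ρ_c).
a = d (ρ_c − ρ_w)/(ρ_m − ρ_c) = 3.951 km × 1.81/0.56 = 12.8 km.

12.8 km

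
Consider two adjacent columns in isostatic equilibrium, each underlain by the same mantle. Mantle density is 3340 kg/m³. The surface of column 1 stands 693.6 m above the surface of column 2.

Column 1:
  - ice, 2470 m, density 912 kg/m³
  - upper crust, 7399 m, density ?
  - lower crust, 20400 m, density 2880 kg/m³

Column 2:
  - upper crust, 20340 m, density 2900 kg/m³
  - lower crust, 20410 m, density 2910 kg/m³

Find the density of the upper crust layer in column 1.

Take the compensation level at the base of the deeper column (depth z_c below the surface of column 1) and equate Σ ρ_i t_i down to z_c; mantle fills any gap and the z_c terms cancel.
Column 1: 2470×912 + 7399×ρ + 20400×2880 + (z_c − 30269)×3340
Column 2: 693.6×0 + 20340×2900 + 20410×2910 + (z_c − 693.6 − 40750)×3340
The z_c×3340 term appears on both sides and cancels. Collect the known terms of each column as K = Σ(ρt)_known − 3340 × (depth of known layers): K_1 = 61004640 − 3340×30269 = −40093820; K_2 = 118379100 − 3340×(693.6 + 40750) = −20042524.
Balance: K_1 + 7399×ρ = K_2, so ρ = (K_2 − K_1)/7399 = 20051300/7399 = 2710 kg/m³.

2710 kg/m³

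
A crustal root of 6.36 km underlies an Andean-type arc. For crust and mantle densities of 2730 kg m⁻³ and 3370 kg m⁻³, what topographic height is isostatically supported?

By Archimedes' principle applied to the lithosphere: ρ_c h = (ρ_m − ρ_c) r.
h = r (ρ_m − ρ_c) / ρ_c = 6.36 km × (3370 − 2730) / 2730 = 1.49 km.

1.49 km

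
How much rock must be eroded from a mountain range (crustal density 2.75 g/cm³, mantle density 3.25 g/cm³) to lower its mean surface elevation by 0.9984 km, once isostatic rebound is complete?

6.49 km

Net drop Δ = e − u = e − e ρ_c/ρ_m = e (ρ_m − ρ_c)/ρ_m.
e = Δ ρ_m/(ρ_m − ρ_c) = 0.9984 km × 3.25/0.5 = 6.49 km.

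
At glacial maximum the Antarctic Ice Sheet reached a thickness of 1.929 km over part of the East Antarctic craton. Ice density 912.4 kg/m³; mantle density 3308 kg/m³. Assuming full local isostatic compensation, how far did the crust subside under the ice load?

In Airy isostatic equilibrium: the ice load ρ_ice t is balanced by mantle displaced below, ρ_m s.
s = t ρ_ice / ρ_m = 1.929 km × 912.4/3308 = 0.532 km.

0.532 km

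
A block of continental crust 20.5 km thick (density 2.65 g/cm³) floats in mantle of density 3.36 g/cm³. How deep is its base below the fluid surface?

Draft d = t ρ_obj/ρ_fluid = 20.5 km × 2.65/3.36 = 16.2 km.

16.2 km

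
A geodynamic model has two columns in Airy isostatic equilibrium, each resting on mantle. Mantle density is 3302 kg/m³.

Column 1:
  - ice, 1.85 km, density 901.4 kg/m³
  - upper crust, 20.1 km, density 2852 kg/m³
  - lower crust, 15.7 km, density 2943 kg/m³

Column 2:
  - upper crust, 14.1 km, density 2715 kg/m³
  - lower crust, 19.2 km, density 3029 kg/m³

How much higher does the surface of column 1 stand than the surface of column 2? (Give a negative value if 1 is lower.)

For any compensation level in the mantle, the mantle terms cancel and isostasy reduces to e = (Σt_1 − Σt_2) − (Σ(ρt)_1 − Σ(ρt)_2) / ρ_m.
Σt_1 = 37.65 km; Σt_2 = 33.3 km; Σ(ρt)_1 = 105197.89; Σ(ρt)_2 = 96438.3 (in km·kg/m³).
e = (37.65 − 33.3) − (105197.89 − 96438.3) / 3302 = 1.7 km.

1.7 km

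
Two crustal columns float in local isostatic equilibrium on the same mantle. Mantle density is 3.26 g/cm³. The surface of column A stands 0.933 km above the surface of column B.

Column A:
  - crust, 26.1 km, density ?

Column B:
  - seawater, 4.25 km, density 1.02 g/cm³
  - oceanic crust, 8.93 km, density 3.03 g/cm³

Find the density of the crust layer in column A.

2.7 g/cm³

Take the compensation level at the base of the deeper column (depth z_c below the surface of column A) and equate Σ ρ_i t_i down to z_c; mantle fills any gap and the z_c terms cancel.
Column A: 26.1×ρ + (z_c − 26.1)×3.26
Column B: 0.933×0 + 4.25×1.02 + 8.93×3.03 + (z_c − 0.933 − 13.18)×3.26
The z_c×3.26 term appears on both sides and cancels. Collect the known terms of each column as K = Σ(ρt)_known − 3.26 × (depth of known layers): K_A = 0 − 3.26×26.1 = −85.086; K_B = 31.3929 − 3.26×(0.933 + 13.18) = −14.61548.
Balance: K_A + 26.1×ρ = K_B, so ρ = (K_B − K_A)/26.1 = 70.4705/26.1 = 2.7 g/cm³.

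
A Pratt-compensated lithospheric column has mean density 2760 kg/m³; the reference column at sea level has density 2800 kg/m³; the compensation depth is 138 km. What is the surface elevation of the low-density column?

ρ_ref D = ρ (D + h) → h = D (ρ_ref − ρ)/ρ.
h = 138 km × (2800 − 2760)/2760 = 2 km.

2 km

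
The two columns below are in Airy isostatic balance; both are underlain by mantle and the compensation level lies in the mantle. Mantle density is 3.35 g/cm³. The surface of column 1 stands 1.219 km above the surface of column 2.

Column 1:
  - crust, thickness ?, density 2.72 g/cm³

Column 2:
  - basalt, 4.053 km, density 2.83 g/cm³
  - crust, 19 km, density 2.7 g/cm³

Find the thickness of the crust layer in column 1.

29.4 km

Take the compensation level at the base of the deeper column (depth z_c below the surface of column 1) and equate Σ ρ_i t_i down to z_c; mantle fills any gap and the z_c terms cancel.
Column 1: x×2.72 + (z_c − 0 − x)×3.35
Column 2: 1.219×0 + 4.053×2.83 + 19×2.7 + (z_c − 1.219 − 23.053)×3.35
The z_c×3.35 term appears on both sides and cancels. Collect the known terms of each column as K = Σ(ρt)_known − 3.35 × (depth of known layers): K_1 = 0 − 3.35×0 = 0; K_2 = 62.76999 − 3.35×(1.219 + 23.053) = −18.54121.
Balance: K_1 − x×(3.35 − 2.72) = K_2, so x = (K_1 − K_2)/(3.35 − 2.72) = 18.5412/0.63 = 29.4 km.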